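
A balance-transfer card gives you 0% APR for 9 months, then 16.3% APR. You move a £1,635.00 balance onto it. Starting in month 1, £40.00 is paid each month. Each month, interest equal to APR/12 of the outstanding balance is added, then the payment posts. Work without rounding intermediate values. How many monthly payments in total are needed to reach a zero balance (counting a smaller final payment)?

52 payments

Promo months 1–9 at r₀ = 0%/12 = 0; months 10+ at r₁ = 16.3%/12 = 0.0135833.
After month 9 (no interest yet): B = £1,635.00 − 9·£40.00 = £1,275.00.
Then at r₁ with £40.00/mo: n₂ = −ln(1 − r₁·B/P)/ln(1+r₁) ≈ 42.05 → 43 more payments.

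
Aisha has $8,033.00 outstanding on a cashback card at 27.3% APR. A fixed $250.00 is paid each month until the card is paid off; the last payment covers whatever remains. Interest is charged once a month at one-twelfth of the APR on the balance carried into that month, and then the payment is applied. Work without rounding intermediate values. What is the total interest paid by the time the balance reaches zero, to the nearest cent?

$6,560.35

Monthly rate r = 27.3%/12 = 2.275% = 0.02275.
Payoff takes n = ⌈−ln(1 − rB₀/P)/ln(1+r)⌉ = ⌈58.371⌉ = 59 payments; the last is $93.35.
Total paid = 58·$250.00 + $93.35 = $14,593.35.
Total interest = total paid − principal = $14,593.35 − $8,033.00 = $6,560.35.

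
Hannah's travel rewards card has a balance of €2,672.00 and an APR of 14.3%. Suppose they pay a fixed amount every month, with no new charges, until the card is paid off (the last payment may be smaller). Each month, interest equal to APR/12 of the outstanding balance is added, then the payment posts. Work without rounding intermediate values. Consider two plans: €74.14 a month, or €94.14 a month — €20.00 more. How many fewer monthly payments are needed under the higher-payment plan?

Monthly rate r = 14.3%/12 = 1.19167% = 0.0119167.
At €74.14/mo: n = ⌈−ln(1 − rB₀/P)/ln(1+r)⌉ = 48 payments (last €27.81); total interest = total paid − €2,672.00 = €840.39.
At €94.14/mo: 35 payments (last €80.11); total interest €608.87.
Payments saved = 48 − 35 = 13.

13 fewer payments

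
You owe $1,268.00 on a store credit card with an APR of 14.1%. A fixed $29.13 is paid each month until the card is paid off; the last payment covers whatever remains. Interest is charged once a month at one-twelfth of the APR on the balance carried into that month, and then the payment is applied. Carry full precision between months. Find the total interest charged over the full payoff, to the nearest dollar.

$518

Monthly rate r = 14.1%/12 = 1.175% = 0.01175.
Payoff takes n = ⌈−ln(1 − rB₀/P)/ln(1+r)⌉ = ⌈61.323⌉ = 62 payments; the last is $9.45.
Total paid = 61·$29.13 + $9.45 = $1,786.38.
Total interest = total paid − principal = $1,786.38 − $1,268.00 = $518.38.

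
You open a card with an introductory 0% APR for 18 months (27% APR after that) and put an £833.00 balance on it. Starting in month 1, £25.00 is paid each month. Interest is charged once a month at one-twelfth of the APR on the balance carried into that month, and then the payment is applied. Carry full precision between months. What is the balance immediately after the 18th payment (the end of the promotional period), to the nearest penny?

Promo months 1–18 at r₀ = 0%/12 = 0; months 19+ at r₁ = 27%/12 = 0.0225.
After month 18 (no interest yet): B = £833.00 − 18·£25.00 = £383.00.

£383.00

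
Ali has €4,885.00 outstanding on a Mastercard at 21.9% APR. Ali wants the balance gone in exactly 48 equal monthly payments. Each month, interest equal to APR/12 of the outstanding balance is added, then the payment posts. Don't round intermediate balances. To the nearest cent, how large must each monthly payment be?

Monthly rate r = 21.9%/12 = 1.825% = 0.01825.
Level-payment amortization: P = B₀·r / (1 − (1+r)^(−n)) = 4885.00·0.01825 / (1 − 1.01825^(−48)).
Denominator 1 − (1+r)^(−48) = 0.580252711.
P = 89.1512 / 0.580252711 ≈ 153.64.

€153.64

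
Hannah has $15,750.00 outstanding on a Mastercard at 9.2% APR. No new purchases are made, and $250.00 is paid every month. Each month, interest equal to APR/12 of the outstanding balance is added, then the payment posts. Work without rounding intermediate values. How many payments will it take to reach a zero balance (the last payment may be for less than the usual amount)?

87 months

Monthly rate r = 9.2%/12 = 0.766667% = 0.00766667.
Recurrence: B ← B·(1+r) − $250.00.
Month 1: interest $120.75; balance after payment $15,620.75.
Month 2: interest $119.76; balance after payment $15,490.51.
Closed form: n = −ln(1 − rB₀/P)/ln(1+r) = −ln(0.517)/ln(1.00767) ≈ 86.379, so the balance reaches zero during payment 87.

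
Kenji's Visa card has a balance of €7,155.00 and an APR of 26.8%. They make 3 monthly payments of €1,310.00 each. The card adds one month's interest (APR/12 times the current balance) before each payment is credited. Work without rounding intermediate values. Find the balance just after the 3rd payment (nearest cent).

Monthly rate r = 26.8%/12 = 2.23333% = 0.0223333.
Each month: B ← B·(1+r) − €1,310.00.
Month 1: interest €159.79; balance after payment €6,004.80.
Month 2: interest €134.11; balance after payment €4,828.90.
Month 3: interest €107.85; balance after payment €3,626.75.

€3,626.75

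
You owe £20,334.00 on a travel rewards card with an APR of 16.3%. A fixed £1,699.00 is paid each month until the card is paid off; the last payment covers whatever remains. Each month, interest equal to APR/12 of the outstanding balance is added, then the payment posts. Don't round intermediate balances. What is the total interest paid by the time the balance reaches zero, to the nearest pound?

Monthly rate r = 16.3%/12 = 1.35833% = 0.0135833.
Payoff takes n = ⌈−ln(1 − rB₀/P)/ln(1+r)⌉ = ⌈13.150⌉ = 14 payments; the last is £255.93.
Total paid = 13·£1,699.00 + £255.93 = £22,342.93.
Total interest = total paid − principal = £22,342.93 − £20,334.00 = £2,008.93.

£2,009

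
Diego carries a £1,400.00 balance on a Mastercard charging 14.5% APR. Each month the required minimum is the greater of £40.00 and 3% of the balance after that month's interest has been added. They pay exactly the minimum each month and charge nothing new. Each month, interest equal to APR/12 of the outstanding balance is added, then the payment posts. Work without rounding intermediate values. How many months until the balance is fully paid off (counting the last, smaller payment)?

Monthly rate r = 14.5%/12 = 1.20833% = 0.0120833.
While 3% of the post-interest balance exceeds £40.00, each month B ← (B·(1+r))·(1 − 0.03), i.e. B shrinks by the factor (1+r)·0.97 = 0.98172.
This holds for months 1–4. Entering month 5 the balance is £1,300.41; 3% of the post-interest balance is now below £40.00, so the flat £40.00 minimum applies from here.
From month 5 a fixed £40.00 at rate r clears £1,300.41 in 42 more payments. Total: 4 + 42 = 46 months.

46 months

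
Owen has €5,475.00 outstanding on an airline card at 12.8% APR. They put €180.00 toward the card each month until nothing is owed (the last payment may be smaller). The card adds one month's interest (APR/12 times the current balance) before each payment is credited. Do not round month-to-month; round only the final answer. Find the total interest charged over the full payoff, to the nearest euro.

Monthly rate r = 12.8%/12 = 1.06667% = 0.0106667.
Payoff takes n = ⌈−ln(1 − rB₀/P)/ln(1+r)⌉ = ⌈36.966⌉ = 37 payments; the last is €173.98.
Total paid = 36·€180.00 + €173.98 = €6,653.98.
Total interest = total paid − principal = €6,653.98 − €5,475.00 = €1,178.98.

€1,179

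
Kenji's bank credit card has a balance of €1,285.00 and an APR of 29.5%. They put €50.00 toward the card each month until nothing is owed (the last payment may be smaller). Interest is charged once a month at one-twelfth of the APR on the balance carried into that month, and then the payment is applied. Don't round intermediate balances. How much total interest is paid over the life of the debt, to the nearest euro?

Monthly rate r = 29.5%/12 = 2.45833% = 0.0245833.
Payoff takes n = ⌈−ln(1 − rB₀/P)/ln(1+r)⌉ = ⌈41.139⌉ = 42 payments; the last is €7.03.
Total paid = 41·€50.00 + €7.03 = €2,057.03.
Total interest = total paid − principal = €2,057.03 − €1,285.00 = €772.03.

€772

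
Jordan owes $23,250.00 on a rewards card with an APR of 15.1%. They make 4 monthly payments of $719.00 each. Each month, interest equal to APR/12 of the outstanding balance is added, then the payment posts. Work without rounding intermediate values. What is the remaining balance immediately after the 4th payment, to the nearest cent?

Monthly rate r = 15.1%/12 = 1.25833% = 0.0125833.
Each month: B ← B·(1+r) − $719.00.
Month 1: interest $292.56; balance after payment $22,823.56.
Month 2: interest $287.20; balance after payment $22,391.76.
Month 3: interest $281.76; balance after payment $21,954.52.
Month 4: interest $276.26; balance after payment $21,511.78.

$21,511.78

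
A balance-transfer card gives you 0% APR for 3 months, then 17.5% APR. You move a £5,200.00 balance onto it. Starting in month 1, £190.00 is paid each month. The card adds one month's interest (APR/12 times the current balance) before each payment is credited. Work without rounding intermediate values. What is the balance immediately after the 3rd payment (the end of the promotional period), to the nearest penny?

£4,630.00

Promo months 1–3 at r₀ = 0%/12 = 0; months 4+ at r₁ = 17.5%/12 = 0.0145833.
After month 3 (no interest yet): B = £5,200.00 − 3·£190.00 = £4,630.00.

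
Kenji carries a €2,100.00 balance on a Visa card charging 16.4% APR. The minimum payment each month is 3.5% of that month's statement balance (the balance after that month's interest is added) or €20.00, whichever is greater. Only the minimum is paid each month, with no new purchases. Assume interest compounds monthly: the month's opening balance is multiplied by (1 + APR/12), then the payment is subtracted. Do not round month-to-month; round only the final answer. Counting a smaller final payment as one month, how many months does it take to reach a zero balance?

Monthly rate r = 16.4%/12 = 1.36667% = 0.0136667.
While 3.5% of the post-interest balance exceeds €20.00, each month B ← (B·(1+r))·(1 − 0.035), i.e. B shrinks by the factor (1+r)·0.965 = 0.97819.
This holds for months 1–60. Entering month 61 the balance is €559.20; 3.5% of the post-interest balance is now below €20.00, so the flat €20.00 minimum applies from here.
From month 61 a fixed €20.00 at rate r clears €559.20 in 36 more payments. Total: 60 + 36 = 96 months.

96 months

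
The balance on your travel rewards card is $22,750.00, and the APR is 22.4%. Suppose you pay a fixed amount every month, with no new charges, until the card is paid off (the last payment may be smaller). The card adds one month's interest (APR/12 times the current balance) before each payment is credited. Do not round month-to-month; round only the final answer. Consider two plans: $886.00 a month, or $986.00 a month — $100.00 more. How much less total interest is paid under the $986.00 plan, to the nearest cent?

$1,229.25

Monthly rate r = 22.4%/12 = 1.86667% = 0.0186667.
At $886.00/mo: n = ⌈−ln(1 − rB₀/P)/ln(1+r)⌉ = 36 payments (last $254.89); total interest = total paid − $22,750.00 = $8,514.89.
At $986.00/mo: 31 payments (last $455.64); total interest $7,285.64.
Interest saved = $8,514.89 − $7,285.64 = $1,229.25.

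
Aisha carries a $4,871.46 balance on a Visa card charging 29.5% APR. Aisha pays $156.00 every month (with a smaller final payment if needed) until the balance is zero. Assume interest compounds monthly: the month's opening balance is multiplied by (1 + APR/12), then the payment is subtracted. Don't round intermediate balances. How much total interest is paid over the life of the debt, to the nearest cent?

Monthly rate r = 29.5%/12 = 2.45833% = 0.0245833.
Payoff takes n = ⌈−ln(1 − rB₀/P)/ln(1+r)⌉ = ⌈60.100⌉ = 61 payments; the last is $15.85.
Total paid = 60·$156.00 + $15.85 = $9,375.85.
Total interest = total paid − principal = $9,375.85 − $4,871.46 = $4,504.39.

$4,504.39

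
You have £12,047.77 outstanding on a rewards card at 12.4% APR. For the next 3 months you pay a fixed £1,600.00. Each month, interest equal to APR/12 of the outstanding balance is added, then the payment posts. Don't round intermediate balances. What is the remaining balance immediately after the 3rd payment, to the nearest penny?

£7,575.35

Monthly rate r = 12.4%/12 = 1.03333% = 0.0103333.
Each month: B ← B·(1+r) − £1,600.00.
Month 1: interest £124.49; balance after payment £10,572.26.
Month 2: interest £109.25; balance after payment £9,081.51.
Month 3: interest £93.84; balance after payment £7,575.35.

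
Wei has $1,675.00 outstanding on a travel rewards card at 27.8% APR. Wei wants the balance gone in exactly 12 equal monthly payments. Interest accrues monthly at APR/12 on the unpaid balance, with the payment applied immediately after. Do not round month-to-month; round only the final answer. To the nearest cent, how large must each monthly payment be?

Monthly rate r = 27.8%/12 = 2.31667% = 0.0231667.
Level-payment amortization: P = B₀·r / (1 − (1+r)^(−n)) = 1675.00·0.0231667 / (1 − 1.02317^(−12)).
Denominator 1 − (1+r)^(−12) = 0.240297765.
P = 38.8042 / 0.240297765 ≈ 161.48.

$161.48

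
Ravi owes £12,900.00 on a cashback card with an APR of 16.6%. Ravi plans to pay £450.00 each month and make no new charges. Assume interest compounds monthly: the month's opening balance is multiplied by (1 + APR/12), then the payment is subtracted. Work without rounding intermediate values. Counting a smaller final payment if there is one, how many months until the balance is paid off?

Monthly rate r = 16.6%/12 = 1.38333% = 0.0138333.
Recurrence: B ← B·(1+r) − £450.00.
Month 1: interest £178.45; balance after payment £12,628.45.
Month 2: interest £174.69; balance after payment £12,353.14.
Closed form: n = −ln(1 − rB₀/P)/ln(1+r) = −ln(0.60344)/ln(1.01383) ≈ 36.765, so the balance reaches zero during payment 37.

37 months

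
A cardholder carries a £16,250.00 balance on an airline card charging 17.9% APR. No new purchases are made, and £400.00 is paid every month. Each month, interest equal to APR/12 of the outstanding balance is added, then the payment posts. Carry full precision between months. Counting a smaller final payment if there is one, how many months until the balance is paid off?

63 months

Monthly rate r = 17.9%/12 = 1.49167% = 0.0149167.
Recurrence: B ← B·(1+r) − £400.00.
Month 1: interest £242.40; balance after payment £16,092.40.
Month 2: interest £240.04; balance after payment £15,932.44.
Closed form: n = −ln(1 − rB₀/P)/ln(1+r) = −ln(0.39401)/ln(1.01492) ≈ 62.903, so the balance reaches zero during payment 63.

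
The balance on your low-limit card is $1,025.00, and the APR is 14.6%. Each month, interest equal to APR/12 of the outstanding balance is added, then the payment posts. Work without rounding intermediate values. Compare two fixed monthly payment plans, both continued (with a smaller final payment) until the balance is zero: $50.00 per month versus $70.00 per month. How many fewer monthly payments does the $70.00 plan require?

Monthly rate r = 14.6%/12 = 1.21667% = 0.0121667.
At $50.00/mo: n = ⌈−ln(1 − rB₀/P)/ln(1+r)⌉ = 24 payments (last $36.28); total interest = total paid − $1,025.00 = $161.28.
At $70.00/mo: 17 payments (last $15.77); total interest $110.77.
Payments saved = 24 − 17 = 7.

7 fewer payments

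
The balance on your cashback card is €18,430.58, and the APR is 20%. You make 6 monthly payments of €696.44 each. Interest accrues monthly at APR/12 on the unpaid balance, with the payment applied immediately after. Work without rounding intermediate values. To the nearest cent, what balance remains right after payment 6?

Monthly rate r = 20%/12 = 1.66667% = 0.0166667.
Each month: B ← B·(1+r) − €696.44.
Month 1: interest €307.18; balance after payment €18,041.32.
Month 2: interest €300.69; balance after payment €17,645.56.
Month 3: interest €294.09; balance after payment €17,243.22.
Month 4: interest €287.39; balance after payment €16,834.16.
Month 5: interest €280.57; balance after payment €16,418.29.
Month 6: interest €273.64; balance after payment €15,995.49.

€15,995.49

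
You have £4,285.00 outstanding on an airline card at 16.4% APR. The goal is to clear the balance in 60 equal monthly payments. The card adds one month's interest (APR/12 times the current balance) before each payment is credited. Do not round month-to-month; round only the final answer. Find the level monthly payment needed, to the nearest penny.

£105.12

Monthly rate r = 16.4%/12 = 1.36667% = 0.0136667.
Level-payment amortization: P = B₀·r / (1 − (1+r)^(−n)) = 4285.00·0.0136667 / (1 − 1.01367^(−60)).
Denominator 1 − (1+r)^(−60) = 0.557115915.
P = 58.5617 / 0.557115915 ≈ 105.12.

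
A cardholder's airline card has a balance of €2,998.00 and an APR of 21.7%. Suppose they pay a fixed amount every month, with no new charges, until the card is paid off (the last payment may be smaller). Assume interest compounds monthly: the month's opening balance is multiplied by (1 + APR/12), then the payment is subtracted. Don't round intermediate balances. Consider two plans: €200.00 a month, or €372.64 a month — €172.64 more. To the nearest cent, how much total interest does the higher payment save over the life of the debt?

€259.18

Monthly rate r = 21.7%/12 = 1.80833% = 0.0180833.
At €200.00/mo: n = ⌈−ln(1 − rB₀/P)/ln(1+r)⌉ = 18 payments (last €128.82); total interest = total paid − €2,998.00 = €530.82.
At €372.64/mo: 9 payments (last €288.52); total interest €271.64.
Interest saved = €530.82 − €271.64 = €259.18.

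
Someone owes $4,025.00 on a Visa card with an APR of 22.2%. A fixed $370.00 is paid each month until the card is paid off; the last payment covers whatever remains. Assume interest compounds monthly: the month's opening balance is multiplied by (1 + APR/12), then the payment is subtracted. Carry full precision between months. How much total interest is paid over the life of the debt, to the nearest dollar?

$511

Monthly rate r = 22.2%/12 = 1.85% = 0.0185.
Payoff takes n = ⌈−ln(1 − rB₀/P)/ln(1+r)⌉ = ⌈12.258⌉ = 13 payments; the last is $96.24.
Total paid = 12·$370.00 + $96.24 = $4,536.24.
Total interest = total paid − principal = $4,536.24 − $4,025.00 = $511.24.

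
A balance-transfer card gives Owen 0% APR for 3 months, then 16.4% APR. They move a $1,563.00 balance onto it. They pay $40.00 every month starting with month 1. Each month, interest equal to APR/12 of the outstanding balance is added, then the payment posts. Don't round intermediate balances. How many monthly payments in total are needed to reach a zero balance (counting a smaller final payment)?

54 months

Promo months 1–3 at r₀ = 0%/12 = 0; months 4+ at r₁ = 16.4%/12 = 0.0136667.
After month 3 (no interest yet): B = $1,563.00 − 3·$40.00 = $1,443.00.
Then at r₁ with $40.00/mo: n₂ = −ln(1 − r₁·B/P)/ln(1+r₁) ≈ 50.04 → 51 more payments.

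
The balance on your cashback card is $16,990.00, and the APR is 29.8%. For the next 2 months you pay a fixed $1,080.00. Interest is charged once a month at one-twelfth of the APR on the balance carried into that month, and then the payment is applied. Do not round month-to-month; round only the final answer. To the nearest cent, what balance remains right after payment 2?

Monthly rate r = 29.8%/12 = 2.48333% = 0.0248333.
Each month: B ← B·(1+r) − $1,080.00.
Month 1: interest $421.92; balance after payment $16,331.92.
Month 2: interest $405.58; balance after payment $15,657.49.

$15,657.49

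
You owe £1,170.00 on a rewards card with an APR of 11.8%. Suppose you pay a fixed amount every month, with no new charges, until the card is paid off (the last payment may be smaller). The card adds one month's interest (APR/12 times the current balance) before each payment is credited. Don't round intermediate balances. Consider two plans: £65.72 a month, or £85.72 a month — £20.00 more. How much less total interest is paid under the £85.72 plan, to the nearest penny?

Monthly rate r = 11.8%/12 = 0.983333% = 0.00983333.
At £65.72/mo: n = ⌈−ln(1 − rB₀/P)/ln(1+r)⌉ = 20 payments (last £43.89); total interest = total paid − £1,170.00 = £122.57.
At £85.72/mo: 15 payments (last £62.50); total interest £92.58.
Interest saved = £122.57 − £92.58 = £29.99.

£29.99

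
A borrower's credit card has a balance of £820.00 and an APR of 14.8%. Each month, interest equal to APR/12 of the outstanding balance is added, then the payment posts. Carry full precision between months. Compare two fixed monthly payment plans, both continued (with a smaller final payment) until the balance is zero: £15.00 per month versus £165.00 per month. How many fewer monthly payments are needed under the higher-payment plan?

Monthly rate r = 14.8%/12 = 1.23333% = 0.0123333.
At £15.00/mo: n = ⌈−ln(1 − rB₀/P)/ln(1+r)⌉ = 92 payments (last £7.45); total interest = total paid − £820.00 = £552.45.
At £165.00/mo: 6 payments (last £26.55); total interest £31.55.
Payments saved = 92 − 6 = 86.

86 fewer payments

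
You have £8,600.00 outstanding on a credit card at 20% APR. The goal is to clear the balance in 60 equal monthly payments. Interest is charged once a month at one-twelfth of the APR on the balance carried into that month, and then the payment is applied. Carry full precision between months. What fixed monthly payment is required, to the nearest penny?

£227.85

Monthly rate r = 20%/12 = 1.66667% = 0.0166667.
Level-payment amortization: P = B₀·r / (1 − (1+r)^(−n)) = 8600.00·0.0166667 / (1 − 1.01667^(−60)).
Denominator 1 − (1+r)^(−60) = 0.62907601.
P = 143.333 / 0.62907601 ≈ 227.85.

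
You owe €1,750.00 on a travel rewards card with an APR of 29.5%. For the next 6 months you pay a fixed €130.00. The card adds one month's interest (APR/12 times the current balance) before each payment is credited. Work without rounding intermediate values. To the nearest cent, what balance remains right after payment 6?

€1,194.98

Monthly rate r = 29.5%/12 = 2.45833% = 0.0245833.
Each month: B ← B·(1+r) − €130.00.
Month 1: interest €43.02; balance after payment €1,663.02.
Month 2: interest €40.88; balance after payment €1,573.90.
Month 3: interest €38.69; balance after payment €1,482.60.
Month 4: interest €36.45; balance after payment €1,389.04.
Month 5: interest €34.15; balance after payment €1,293.19.
Month 6: interest €31.79; balance after payment €1,194.98.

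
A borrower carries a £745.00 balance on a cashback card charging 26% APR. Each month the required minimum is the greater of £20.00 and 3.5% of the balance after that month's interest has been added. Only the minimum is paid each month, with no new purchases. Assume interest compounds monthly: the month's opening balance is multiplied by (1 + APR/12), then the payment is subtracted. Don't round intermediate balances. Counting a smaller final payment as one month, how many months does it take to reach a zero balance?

64 months

Monthly rate r = 26%/12 = 2.16667% = 0.0216667.
While 3.5% of the post-interest balance exceeds £20.00, each month B ← (B·(1+r))·(1 − 0.035), i.e. B shrinks by the factor (1+r)·0.965 = 0.98591.
This holds for months 1–21. Entering month 22 the balance is £553.00; 3.5% of the post-interest balance is now below £20.00, so the flat £20.00 minimum applies from here.
From month 22 a fixed £20.00 at rate r clears £553.00 in 43 more payments. Total: 21 + 43 = 64 months.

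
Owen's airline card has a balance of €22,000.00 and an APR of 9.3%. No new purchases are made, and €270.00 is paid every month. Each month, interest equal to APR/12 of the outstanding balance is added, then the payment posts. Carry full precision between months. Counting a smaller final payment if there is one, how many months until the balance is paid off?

Monthly rate r = 9.3%/12 = 0.775% = 0.00775.
Recurrence: B ← B·(1+r) − €270.00.
Month 1: interest €170.50; balance after payment €21,900.50.
Month 2: interest €169.73; balance after payment €21,800.23.
Closed form: n = −ln(1 − rB₀/P)/ln(1+r) = −ln(0.36852)/ln(1.00775) ≈ 129.307, so the balance reaches zero during payment 130.

130 payments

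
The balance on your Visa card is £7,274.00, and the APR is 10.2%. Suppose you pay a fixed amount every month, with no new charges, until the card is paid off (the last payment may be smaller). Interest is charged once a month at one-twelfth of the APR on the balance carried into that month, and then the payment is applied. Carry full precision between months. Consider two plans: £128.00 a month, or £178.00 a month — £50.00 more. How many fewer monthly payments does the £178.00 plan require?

Monthly rate r = 10.2%/12 = 0.85% = 0.0085.
At £128.00/mo: n = ⌈−ln(1 − rB₀/P)/ln(1+r)⌉ = 78 payments (last £121.82); total interest = total paid − £7,274.00 = £2,703.82.
At £178.00/mo: 51 payments (last £74.13); total interest £1,700.13.
Payments saved = 78 − 51 = 27.

27 fewer payments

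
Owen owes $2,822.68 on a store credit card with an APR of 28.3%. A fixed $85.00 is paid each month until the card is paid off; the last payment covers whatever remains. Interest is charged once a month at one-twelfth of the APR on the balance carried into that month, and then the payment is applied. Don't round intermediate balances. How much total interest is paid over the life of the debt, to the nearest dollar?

Monthly rate r = 28.3%/12 = 2.35833% = 0.0235833.
Payoff takes n = ⌈−ln(1 − rB₀/P)/ln(1+r)⌉ = ⌈65.577⌉ = 66 payments; the last is $49.30.
Total paid = 65·$85.00 + $49.30 = $5,574.30.
Total interest = total paid − principal = $5,574.30 − $2,822.68 = $2,751.62.

$2,752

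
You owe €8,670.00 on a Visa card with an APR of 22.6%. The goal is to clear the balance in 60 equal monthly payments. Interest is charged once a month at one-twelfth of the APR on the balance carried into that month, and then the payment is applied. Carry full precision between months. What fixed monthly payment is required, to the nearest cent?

Monthly rate r = 22.6%/12 = 1.88333% = 0.0188333.
Level-payment amortization: P = B₀·r / (1 − (1+r)^(−n)) = 8670.00·0.0188333 / (1 − 1.01883^(−60)).
Denominator 1 − (1+r)^(−60) = 0.673554057.
P = 163.285 / 0.673554057 ≈ 242.42.

€242.42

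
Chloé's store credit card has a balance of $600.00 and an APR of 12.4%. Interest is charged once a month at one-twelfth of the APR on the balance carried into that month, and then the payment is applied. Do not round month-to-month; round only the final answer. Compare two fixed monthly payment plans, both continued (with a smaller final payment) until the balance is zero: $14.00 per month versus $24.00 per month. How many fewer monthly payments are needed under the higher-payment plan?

Monthly rate r = 12.4%/12 = 1.03333% = 0.0103333.
At $14.00/mo: n = ⌈−ln(1 − rB₀/P)/ln(1+r)⌉ = 57 payments (last $12.58); total interest = total paid − $600.00 = $196.58.
At $24.00/mo: 30 payments (last $1.70); total interest $97.70.
Payments saved = 57 − 30 = 27.

27 fewer payments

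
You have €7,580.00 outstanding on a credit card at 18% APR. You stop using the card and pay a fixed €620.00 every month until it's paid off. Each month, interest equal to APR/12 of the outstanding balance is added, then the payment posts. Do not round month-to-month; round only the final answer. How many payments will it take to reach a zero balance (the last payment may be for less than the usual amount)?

Monthly rate r = 18%/12 = 1.5% = 0.015.
Recurrence: B ← B·(1+r) − €620.00.
Month 1: interest €113.70; balance after payment €7,073.70.
Month 2: interest €106.11; balance after payment €6,559.81.
Closed form: n = −ln(1 − rB₀/P)/ln(1+r) = −ln(0.81661)/ln(1.015) ≈ 13.607, so the balance reaches zero during payment 14.

14 payments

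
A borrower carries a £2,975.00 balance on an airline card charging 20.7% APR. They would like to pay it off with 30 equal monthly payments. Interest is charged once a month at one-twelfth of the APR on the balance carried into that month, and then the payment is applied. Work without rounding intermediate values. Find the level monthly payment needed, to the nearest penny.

£127.86

Monthly rate r = 20.7%/12 = 1.725% = 0.01725.
Level-payment amortization: P = B₀·r / (1 − (1+r)^(−n)) = 2975.00·0.01725 / (1 − 1.01725^(−30)).
Denominator 1 − (1+r)^(−30) = 0.401355435.
P = 51.3187 / 0.401355435 ≈ 127.86.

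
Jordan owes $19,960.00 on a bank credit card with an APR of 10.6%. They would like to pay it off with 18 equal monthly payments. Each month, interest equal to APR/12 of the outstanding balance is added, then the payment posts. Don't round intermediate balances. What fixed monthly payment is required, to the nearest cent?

$1,204.26

Monthly rate r = 10.6%/12 = 0.883333% = 0.00883333.
Level-payment amortization: P = B₀·r / (1 − (1+r)^(−n)) = 19960.00·0.00883333 / (1 − 1.00883^(−18)).
Denominator 1 − (1+r)^(−18) = 0.146407921.
P = 176.313 / 0.146407921 ≈ 1204.26.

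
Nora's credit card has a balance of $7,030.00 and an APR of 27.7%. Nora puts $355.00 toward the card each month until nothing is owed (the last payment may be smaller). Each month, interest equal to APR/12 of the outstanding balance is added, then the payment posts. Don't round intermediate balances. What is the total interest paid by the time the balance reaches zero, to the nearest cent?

Monthly rate r = 27.7%/12 = 2.30833% = 0.0230833.
Payoff takes n = ⌈−ln(1 − rB₀/P)/ln(1+r)⌉ = ⌈26.767⌉ = 27 payments; the last is $273.16.
Total paid = 26·$355.00 + $273.16 = $9,503.16.
Total interest = total paid − principal = $9,503.16 − $7,030.00 = $2,473.16.

$2,473.16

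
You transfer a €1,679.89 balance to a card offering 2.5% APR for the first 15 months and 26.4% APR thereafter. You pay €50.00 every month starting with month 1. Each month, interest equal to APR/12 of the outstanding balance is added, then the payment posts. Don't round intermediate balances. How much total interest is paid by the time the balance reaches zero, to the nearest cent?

Promo months 1–15 at r₀ = 2.5%/12 = 0.00208333; months 16+ at r₁ = 26.4%/12 = 0.022.
After month 15: iterate B ← B·(1+r₀) − €50.00 for 15 months → €972.12.
Then at r₁ with €50.00/mo: n₂ = −ln(1 − r₁·B/P)/ln(1+r₁) ≈ 25.65 → 26 more payments.
Total paid = 40·€50.00 + €32.55 = €2,032.55; interest = €2,032.55 − €1,679.89 = €352.66.

€352.66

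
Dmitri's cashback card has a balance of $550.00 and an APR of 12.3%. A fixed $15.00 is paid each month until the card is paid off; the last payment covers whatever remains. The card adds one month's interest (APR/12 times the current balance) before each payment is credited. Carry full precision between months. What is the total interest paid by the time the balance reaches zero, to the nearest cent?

$143.30

Monthly rate r = 12.3%/12 = 1.025% = 0.01025.
Payoff takes n = ⌈−ln(1 − rB₀/P)/ln(1+r)⌉ = ⌈46.219⌉ = 47 payments; the last is $3.30.
Total paid = 46·$15.00 + $3.30 = $693.30.
Total interest = total paid − principal = $693.30 − $550.00 = $143.30.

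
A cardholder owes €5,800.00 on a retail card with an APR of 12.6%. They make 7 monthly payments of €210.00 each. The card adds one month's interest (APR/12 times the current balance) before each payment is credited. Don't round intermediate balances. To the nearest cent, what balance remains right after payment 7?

Monthly rate r = 12.6%/12 = 1.05% = 0.0105.
Each month: B ← B·(1+r) − €210.00.
Month 1: interest €60.90; balance after payment €5,650.90.
Month 2: interest €59.33; balance after payment €5,500.23.
Month 3: interest €57.75; balance after payment €5,347.99.
Month 4: interest €56.15; balance after payment €5,194.14.
Month 5: interest €54.54; balance after payment €5,038.68.
Month 6: interest €52.91; balance after payment €4,881.59.
Month 7: interest €51.26; balance after payment €4,722.84.

€4,722.84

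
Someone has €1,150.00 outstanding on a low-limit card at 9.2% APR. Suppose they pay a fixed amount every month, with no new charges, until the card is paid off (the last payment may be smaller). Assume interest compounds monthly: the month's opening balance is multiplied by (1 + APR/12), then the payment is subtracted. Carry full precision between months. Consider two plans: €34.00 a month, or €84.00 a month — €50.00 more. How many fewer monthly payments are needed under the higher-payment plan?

25 fewer payments

Monthly rate r = 9.2%/12 = 0.766667% = 0.00766667.
At €34.00/mo: n = ⌈−ln(1 − rB₀/P)/ln(1+r)⌉ = 40 payments (last €10.35); total interest = total paid − €1,150.00 = €186.35.
At €84.00/mo: 15 payments (last €43.67); total interest €69.67.
Payments saved = 40 − 15 = 25.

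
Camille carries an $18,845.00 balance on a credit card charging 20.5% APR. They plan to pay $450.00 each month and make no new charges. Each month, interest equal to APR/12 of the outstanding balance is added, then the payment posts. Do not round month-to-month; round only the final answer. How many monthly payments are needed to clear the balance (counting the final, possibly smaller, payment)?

75 months

Monthly rate r = 20.5%/12 = 1.70833% = 0.0170833.
Recurrence: B ← B·(1+r) − $450.00.
Month 1: interest $321.94; balance after payment $18,716.94.
Month 2: interest $319.75; balance after payment $18,586.68.
Closed form: n = −ln(1 − rB₀/P)/ln(1+r) = −ln(0.28459)/ln(1.01708) ≈ 74.190, so the balance reaches zero during payment 75.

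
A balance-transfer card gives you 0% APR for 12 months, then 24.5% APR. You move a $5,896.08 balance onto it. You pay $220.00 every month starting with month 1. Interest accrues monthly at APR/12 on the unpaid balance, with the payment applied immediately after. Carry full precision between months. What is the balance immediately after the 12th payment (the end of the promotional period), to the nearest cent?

$3,256.08

Promo months 1–12 at r₀ = 0%/12 = 0; months 13+ at r₁ = 24.5%/12 = 0.0204167.
After month 12 (no interest yet): B = $5,896.08 − 12·$220.00 = $3,256.08.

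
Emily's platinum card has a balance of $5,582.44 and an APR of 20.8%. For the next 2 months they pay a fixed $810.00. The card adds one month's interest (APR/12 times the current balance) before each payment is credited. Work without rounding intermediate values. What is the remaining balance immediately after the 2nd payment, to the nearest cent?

$4,143.60

Monthly rate r = 20.8%/12 = 1.73333% = 0.0173333.
Each month: B ← B·(1+r) − $810.00.
Month 1: interest $96.76; balance after payment $4,869.20.
Month 2: interest $84.40; balance after payment $4,143.60.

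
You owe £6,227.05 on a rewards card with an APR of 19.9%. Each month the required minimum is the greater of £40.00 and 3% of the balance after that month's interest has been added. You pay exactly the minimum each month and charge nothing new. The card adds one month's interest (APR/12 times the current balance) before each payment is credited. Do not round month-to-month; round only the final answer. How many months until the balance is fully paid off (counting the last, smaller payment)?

159 months

Monthly rate r = 19.9%/12 = 1.65833% = 0.0165833.
While 3% of the post-interest balance exceeds £40.00, each month B ← (B·(1+r))·(1 − 0.03), i.e. B shrinks by the factor (1+r)·0.97 = 0.98609.
This holds for months 1–112. Entering month 113 the balance is £1,296.38; 3% of the post-interest balance is now below £40.00, so the flat £40.00 minimum applies from here.
From month 113 a fixed £40.00 at rate r clears £1,296.38 in 47 more payments. Total: 112 + 47 = 159 months.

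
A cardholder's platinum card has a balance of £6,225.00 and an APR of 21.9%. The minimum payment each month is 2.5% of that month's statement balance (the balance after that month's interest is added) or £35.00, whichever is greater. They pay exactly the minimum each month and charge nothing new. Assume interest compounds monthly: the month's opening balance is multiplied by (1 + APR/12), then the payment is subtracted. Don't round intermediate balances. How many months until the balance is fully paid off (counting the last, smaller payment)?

279 months

Monthly rate r = 21.9%/12 = 1.825% = 0.01825.
While 2.5% of the post-interest balance exceeds £35.00, each month B ← (B·(1+r))·(1 − 0.025), i.e. B shrinks by the factor (1+r)·0.975 = 0.99279.
This holds for months 1–209. Entering month 210 the balance is £1,373.02; 2.5% of the post-interest balance is now below £35.00, so the flat £35.00 minimum applies from here.
From month 210 a fixed £35.00 at rate r clears £1,373.02 in 70 more payments. Total: 209 + 70 = 279 months.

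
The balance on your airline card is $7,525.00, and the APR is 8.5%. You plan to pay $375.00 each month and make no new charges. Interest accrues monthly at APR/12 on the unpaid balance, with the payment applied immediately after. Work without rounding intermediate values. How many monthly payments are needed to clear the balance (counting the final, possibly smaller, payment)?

22 payments

Monthly rate r = 8.5%/12 = 0.708333% = 0.00708333.
Recurrence: B ← B·(1+r) − $375.00.
Month 1: interest $53.30; balance after payment $7,203.30.
Month 2: interest $51.02; balance after payment $6,879.33.
Closed form: n = −ln(1 − rB₀/P)/ln(1+r) = −ln(0.85786)/ln(1.00708) ≈ 21.721, so the balance reaches zero during payment 22.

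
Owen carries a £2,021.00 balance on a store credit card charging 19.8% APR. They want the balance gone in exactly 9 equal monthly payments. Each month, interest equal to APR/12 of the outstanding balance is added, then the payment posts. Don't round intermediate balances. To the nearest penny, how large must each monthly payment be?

£243.49

Monthly rate r = 19.8%/12 = 1.65% = 0.0165.
Level-payment amortization: P = B₀·r / (1 − (1+r)^(−n)) = 2021.00·0.0165 / (1 − 1.0165^(−9)).
Denominator 1 − (1+r)^(−9) = 0.136954777.
P = 33.3465 / 0.136954777 ≈ 243.49.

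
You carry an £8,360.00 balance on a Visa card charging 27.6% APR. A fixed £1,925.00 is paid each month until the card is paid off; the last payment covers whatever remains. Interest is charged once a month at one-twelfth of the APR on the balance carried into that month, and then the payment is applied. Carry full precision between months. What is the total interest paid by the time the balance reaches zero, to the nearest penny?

£553.60

Monthly rate r = 27.6%/12 = 2.3% = 0.023.
Payoff takes n = ⌈−ln(1 − rB₀/P)/ln(1+r)⌉ = ⌈4.628⌉ = 5 payments; the last is £1,213.60.
Total paid = 4·£1,925.00 + £1,213.60 = £8,913.60.
Total interest = total paid − principal = £8,913.60 − £8,360.00 = £553.60.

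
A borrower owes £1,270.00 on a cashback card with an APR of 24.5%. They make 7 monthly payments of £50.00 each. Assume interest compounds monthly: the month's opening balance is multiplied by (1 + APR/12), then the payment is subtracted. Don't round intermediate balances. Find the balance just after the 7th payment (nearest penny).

£1,090.83

Monthly rate r = 24.5%/12 = 2.04167% = 0.0204167.
Each month: B ← B·(1+r) − £50.00.
Month 1: interest £25.93; balance after payment £1,245.93.
Month 2: interest £25.44; balance after payment £1,221.37.
Month 3: interest £24.94; balance after payment £1,196.30.
Month 4: interest £24.42; balance after payment £1,170.73.
Month 5: interest £23.90; balance after payment £1,144.63.
Month 6: interest £23.37; balance after payment £1,118.00.
Month 7: interest £22.83; balance after payment £1,090.83.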